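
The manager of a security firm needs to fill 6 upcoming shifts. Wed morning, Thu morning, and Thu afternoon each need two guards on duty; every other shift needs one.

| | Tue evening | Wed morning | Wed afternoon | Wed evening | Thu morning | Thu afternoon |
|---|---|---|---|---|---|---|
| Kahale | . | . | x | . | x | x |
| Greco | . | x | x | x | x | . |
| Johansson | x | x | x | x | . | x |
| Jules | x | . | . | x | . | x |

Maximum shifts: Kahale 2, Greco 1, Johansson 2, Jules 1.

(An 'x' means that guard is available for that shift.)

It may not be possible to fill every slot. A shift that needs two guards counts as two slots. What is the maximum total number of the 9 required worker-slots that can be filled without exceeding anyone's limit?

Total capacity across all guards is 2+1+2+1 = 6, and 9 slots are needed, so at most 6 can be filled.
An assignment achieving 6: Tue evening→Johansson, Wed morning→Greco+Johansson, Wed afternoon→Kahale, Wed evening→Jules, Thu morning→Kahale.
Loads: Kahale 2/2, Greco 1/1, Johansson 2/2, Jules 1/1.

6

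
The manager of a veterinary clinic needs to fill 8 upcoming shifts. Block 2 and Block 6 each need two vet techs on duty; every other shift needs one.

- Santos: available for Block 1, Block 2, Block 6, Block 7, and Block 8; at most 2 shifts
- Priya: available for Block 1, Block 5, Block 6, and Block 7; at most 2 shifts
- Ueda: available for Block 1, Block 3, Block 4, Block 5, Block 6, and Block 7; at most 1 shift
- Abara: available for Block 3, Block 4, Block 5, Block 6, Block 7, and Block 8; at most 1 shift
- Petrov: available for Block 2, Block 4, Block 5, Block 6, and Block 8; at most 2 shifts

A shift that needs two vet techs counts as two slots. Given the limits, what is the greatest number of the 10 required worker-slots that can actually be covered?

Total capacity across all vet techs is 2+2+1+1+2 = 8, and 10 slots are needed, so at most 8 can be filled.
An assignment achieving 8: Block 1→Santos, Block 2→Santos+Petrov, Block 3→Ueda, Block 4→Abara, Block 5→Priya, Block 7→Priya, Block 8→Petrov.
Loads: Santos 2/2, Priya 2/2, Ueda 1/1, Abara 1/1, Petrov 2/2.

8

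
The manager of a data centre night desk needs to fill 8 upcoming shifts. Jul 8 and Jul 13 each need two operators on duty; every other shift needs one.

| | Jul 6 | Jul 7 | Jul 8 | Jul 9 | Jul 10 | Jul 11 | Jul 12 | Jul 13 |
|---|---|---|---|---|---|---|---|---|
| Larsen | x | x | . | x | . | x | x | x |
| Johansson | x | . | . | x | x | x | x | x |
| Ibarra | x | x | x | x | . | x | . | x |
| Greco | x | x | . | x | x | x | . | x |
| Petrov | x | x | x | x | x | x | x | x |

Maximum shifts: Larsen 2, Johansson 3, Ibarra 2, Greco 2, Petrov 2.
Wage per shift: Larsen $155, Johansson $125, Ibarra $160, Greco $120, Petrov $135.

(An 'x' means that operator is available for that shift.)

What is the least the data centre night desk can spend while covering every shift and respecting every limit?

Jul 8 can only be covered by Ibarra and Petrov, so that assignment is forced.
Picking the cheapest available operator for each shift independently would cost $1265, but that ignores the shift limits.
An optimal schedule: Jul 6→Johansson, Jul 7→Greco, Jul 8→Petrov+Ibarra, Jul 9→Johansson, Jul 10→Greco, Jul 11→Larsen, Jul 12→Johansson, Jul 13→Petrov+Larsen.
Total: 125 + 120 + 135 + 160 + 125 + 120 + 155 + 125 + 135 + 155 = $1355.

$1355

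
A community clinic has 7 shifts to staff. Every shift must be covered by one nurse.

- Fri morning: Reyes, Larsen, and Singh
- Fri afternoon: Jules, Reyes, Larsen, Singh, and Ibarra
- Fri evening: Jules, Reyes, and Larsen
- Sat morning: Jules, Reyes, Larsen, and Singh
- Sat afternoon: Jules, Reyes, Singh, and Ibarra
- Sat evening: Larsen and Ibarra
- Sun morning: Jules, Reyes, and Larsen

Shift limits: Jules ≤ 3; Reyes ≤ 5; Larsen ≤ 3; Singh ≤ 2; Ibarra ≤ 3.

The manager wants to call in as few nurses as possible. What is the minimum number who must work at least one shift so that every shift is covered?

7 slots to fill and no one can take more than 5, so at least ⌈7/5⌉ = 2 nurses are needed.
Reyes and Larsen alone can cover everything: Fri morning→Reyes, Fri afternoon→Reyes, Fri evening→Reyes, Sat morning→Reyes, Sat afternoon→Reyes, Sat evening→Larsen, Sun morning→Larsen.

2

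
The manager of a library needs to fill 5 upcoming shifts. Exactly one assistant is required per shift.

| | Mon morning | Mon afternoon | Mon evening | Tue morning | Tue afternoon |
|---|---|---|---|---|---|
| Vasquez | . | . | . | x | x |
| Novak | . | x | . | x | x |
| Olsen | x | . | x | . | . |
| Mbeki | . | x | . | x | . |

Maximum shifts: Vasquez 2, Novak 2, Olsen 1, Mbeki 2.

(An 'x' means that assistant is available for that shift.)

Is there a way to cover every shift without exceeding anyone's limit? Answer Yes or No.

Total capacity is 7 and 5 slots are needed, so capacity alone doesn't rule it out.
Shifts {Mon morning, Mon evening} need 2 worker-slots in total, but the assistants available for any of those shifts (Olsen) can supply at most 1 among them. So no valid schedule exists.

No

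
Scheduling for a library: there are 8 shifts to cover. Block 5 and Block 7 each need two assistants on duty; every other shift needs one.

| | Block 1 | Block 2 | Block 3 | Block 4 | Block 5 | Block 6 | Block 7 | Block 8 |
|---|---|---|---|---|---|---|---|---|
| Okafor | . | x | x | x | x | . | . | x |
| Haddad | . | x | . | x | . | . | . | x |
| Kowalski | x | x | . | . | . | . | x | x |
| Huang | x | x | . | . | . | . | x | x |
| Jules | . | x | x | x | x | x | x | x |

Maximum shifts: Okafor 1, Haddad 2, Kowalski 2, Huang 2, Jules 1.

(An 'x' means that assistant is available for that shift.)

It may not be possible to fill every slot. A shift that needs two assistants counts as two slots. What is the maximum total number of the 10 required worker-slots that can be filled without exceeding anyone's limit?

Total capacity across all assistants is 1+2+2+2+1 = 8, and 10 slots are needed, so at most 8 can be filled.
An assignment achieving 8: Block 1→Kowalski, Block 2→Haddad, Block 3→Okafor, Block 4→Haddad, Block 6→Jules, Block 7→Kowalski+Huang, Block 8→Huang.
Loads: Okafor 1/1, Haddad 2/2, Kowalski 2/2, Huang 2/2, Jules 1/1.

8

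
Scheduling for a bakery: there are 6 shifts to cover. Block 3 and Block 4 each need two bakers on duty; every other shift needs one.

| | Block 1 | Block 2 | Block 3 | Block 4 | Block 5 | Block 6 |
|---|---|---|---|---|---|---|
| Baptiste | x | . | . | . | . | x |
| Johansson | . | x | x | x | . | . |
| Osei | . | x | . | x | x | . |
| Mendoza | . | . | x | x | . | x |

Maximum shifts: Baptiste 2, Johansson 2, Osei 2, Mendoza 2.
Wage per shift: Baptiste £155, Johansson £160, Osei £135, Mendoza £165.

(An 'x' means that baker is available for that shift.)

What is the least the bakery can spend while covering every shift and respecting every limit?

Block 1 can only be covered by Baptiste, so that assignment is forced.
Block 3 can only be covered by Johansson and Mendoza, so that assignment is forced.
Block 5 can only be covered by Osei, so that assignment is forced.
Picking the cheapest available baker for each shift independently would cost £1200, but that ignores the shift limits.
An optimal schedule: Block 1→Baptiste, Block 2→Johansson, Block 3→Johansson+Mendoza, Block 4→Osei+Mendoza, Block 5→Osei, Block 6→Baptiste.
Total: 155 + 160 + 160 + 165 + 135 + 165 + 135 + 155 = £1230.

£1230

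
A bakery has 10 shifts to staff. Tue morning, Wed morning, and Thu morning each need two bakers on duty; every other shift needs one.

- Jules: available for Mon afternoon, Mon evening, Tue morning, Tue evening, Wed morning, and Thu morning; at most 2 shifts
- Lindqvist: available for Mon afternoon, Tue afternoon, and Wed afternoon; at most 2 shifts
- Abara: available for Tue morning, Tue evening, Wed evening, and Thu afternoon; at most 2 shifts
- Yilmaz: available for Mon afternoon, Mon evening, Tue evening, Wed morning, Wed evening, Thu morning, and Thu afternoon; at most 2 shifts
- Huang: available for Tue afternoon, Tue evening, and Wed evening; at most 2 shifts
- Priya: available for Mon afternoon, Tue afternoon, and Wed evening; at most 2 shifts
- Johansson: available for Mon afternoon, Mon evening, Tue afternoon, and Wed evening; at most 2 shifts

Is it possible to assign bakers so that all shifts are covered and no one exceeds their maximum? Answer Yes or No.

No

Total capacity is 14 and 13 slots are needed, so capacity alone doesn't rule it out.
Shifts {Tue morning, Wed morning, Thu morning} need 6 worker-slots in total, but the bakers available for any of those shifts (Jules, Abara, and Yilmaz) can supply at most 5 among them. So no valid schedule exists.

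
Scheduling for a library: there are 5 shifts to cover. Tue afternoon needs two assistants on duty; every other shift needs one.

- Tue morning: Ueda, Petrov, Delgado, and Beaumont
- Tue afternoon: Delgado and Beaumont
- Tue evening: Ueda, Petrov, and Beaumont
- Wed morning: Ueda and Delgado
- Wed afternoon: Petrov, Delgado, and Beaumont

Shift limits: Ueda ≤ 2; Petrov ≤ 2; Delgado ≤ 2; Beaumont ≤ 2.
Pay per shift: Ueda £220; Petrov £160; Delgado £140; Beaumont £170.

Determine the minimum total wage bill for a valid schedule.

Tue afternoon can only be covered by Delgado and Beaumont, so that assignment is forced.
Picking the cheapest available assistant for each shift independently would cost £890, but that ignores the shift limits.
An optimal schedule: Tue morning→Beaumont, Tue afternoon→Delgado+Beaumont, Tue evening→Petrov, Wed morning→Delgado, Wed afternoon→Petrov.
Total: 170 + 140 + 170 + 160 + 140 + 160 = £940.

£940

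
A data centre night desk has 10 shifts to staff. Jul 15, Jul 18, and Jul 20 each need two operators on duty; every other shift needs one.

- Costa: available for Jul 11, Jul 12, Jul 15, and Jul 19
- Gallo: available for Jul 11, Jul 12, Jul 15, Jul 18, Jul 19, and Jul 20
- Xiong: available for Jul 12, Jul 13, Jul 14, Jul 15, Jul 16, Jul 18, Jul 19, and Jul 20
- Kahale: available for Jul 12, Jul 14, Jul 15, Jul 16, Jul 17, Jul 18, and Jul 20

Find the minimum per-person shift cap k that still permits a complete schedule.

4

With 4 operators and 13 worker-slots to fill, someone must work at least ⌈13/4⌉ = 4 shifts, so k ≥ 4.
k = 4 works: Jul 11→Costa, Jul 12→Costa, Jul 13→Xiong, Jul 14→Xiong, Jul 15→Costa+Gallo, Jul 16→Xiong, Jul 17→Kahale, Jul 18→Gallo+Xiong, Jul 19→Costa, Jul 20→Gallo+Kahale.
Loads: Costa 4, Gallo 3, Xiong 4, Kahale 2 — all ≤ 4.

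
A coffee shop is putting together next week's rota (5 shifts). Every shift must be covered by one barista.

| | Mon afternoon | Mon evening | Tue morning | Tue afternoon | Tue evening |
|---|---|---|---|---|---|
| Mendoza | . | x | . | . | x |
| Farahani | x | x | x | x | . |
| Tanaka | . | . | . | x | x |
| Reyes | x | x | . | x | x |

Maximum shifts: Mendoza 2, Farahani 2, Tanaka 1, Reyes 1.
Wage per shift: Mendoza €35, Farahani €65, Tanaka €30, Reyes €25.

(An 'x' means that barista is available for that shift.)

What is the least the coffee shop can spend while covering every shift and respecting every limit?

Tue morning can only be covered by Farahani, so that assignment is forced.
Picking the cheapest available barista for each shift independently would cost €165, but that ignores the shift limits.
An optimal schedule: Mon afternoon→Reyes, Mon evening→Mendoza, Tue morning→Farahani, Tue afternoon→Tanaka, Tue evening→Mendoza.
Total: 25 + 35 + 65 + 30 + 35 = €190.

€190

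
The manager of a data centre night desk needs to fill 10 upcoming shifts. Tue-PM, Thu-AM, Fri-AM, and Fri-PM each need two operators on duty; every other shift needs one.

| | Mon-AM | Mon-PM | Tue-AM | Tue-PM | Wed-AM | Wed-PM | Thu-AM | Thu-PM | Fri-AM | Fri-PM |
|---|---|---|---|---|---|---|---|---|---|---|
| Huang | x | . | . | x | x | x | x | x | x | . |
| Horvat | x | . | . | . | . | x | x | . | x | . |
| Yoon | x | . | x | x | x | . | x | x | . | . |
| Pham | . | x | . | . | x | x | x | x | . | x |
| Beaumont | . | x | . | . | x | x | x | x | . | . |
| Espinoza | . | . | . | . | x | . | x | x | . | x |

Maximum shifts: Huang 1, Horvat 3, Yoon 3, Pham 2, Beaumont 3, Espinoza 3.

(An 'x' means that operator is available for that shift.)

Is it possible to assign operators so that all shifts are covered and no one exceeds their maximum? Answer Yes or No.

No

Total capacity is 15 and 14 slots are needed, so capacity alone doesn't rule it out.
Shifts {Tue-PM, Fri-AM} need 4 worker-slots in total, but the operators available for any of those shifts (Huang, Horvat, and Yoon) can supply at most 3 among them. So no valid schedule exists.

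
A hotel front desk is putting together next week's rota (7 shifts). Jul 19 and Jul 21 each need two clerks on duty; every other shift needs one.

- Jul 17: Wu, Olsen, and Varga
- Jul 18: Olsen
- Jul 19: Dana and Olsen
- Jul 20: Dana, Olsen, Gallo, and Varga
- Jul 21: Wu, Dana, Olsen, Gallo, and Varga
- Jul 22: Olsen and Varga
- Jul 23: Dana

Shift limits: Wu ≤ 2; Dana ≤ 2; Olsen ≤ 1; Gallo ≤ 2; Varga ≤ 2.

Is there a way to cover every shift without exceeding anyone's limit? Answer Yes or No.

No

Total capacity is 9 and 9 slots are needed, so capacity alone doesn't rule it out.
Shifts {Jul 18, Jul 19} need 3 worker-slots in total, but the clerks available for any of those shifts (Dana and Olsen) can supply at most 2 among them. So no valid schedule exists.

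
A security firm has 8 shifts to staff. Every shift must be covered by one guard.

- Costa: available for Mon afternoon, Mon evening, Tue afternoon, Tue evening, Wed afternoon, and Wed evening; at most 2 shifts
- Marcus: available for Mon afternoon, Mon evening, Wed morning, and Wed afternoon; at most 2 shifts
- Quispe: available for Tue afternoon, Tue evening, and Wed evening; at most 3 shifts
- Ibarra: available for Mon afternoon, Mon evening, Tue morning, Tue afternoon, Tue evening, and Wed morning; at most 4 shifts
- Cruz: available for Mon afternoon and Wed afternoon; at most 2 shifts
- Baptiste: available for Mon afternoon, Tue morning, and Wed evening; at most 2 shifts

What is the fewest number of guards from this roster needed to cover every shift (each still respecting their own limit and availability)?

3

8 slots to fill and no one can take more than 4, so at least ⌈8/4⌉ = 2 guards are needed.
Any 2 guards together have capacity at most 4+3 = 7 < 8 slots, so 2 can never suffice.
Costa, Marcus, and Ibarra alone can cover everything: Mon afternoon→Ibarra, Mon evening→Ibarra, Tue morning→Ibarra, Tue afternoon→Costa, Tue evening→Ibarra, Wed morning→Marcus, Wed afternoon→Marcus, Wed evening→Costa.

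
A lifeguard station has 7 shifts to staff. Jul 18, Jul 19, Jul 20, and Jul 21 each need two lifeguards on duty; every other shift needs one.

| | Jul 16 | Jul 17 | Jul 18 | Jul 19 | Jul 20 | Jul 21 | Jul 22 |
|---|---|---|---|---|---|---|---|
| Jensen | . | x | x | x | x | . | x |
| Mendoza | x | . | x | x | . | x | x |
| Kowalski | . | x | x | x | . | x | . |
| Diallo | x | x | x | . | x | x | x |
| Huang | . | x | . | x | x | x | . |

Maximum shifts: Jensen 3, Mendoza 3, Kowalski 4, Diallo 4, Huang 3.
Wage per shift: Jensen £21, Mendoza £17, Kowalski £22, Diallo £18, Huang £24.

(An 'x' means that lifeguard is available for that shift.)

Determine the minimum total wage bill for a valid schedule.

£208

Picking the cheapest available lifeguard for each shift independently would cost £199, but that ignores the shift limits.
An optimal schedule: Jul 16→Mendoza, Jul 17→Diallo, Jul 18→Diallo+Jensen, Jul 19→Mendoza+Jensen, Jul 20→Diallo+Jensen, Jul 21→Diallo+Kowalski, Jul 22→Mendoza.
Total: 17 + 18 + 18 + 21 + 17 + 21 + 18 + 21 + 18 + 22 + 17 = £208.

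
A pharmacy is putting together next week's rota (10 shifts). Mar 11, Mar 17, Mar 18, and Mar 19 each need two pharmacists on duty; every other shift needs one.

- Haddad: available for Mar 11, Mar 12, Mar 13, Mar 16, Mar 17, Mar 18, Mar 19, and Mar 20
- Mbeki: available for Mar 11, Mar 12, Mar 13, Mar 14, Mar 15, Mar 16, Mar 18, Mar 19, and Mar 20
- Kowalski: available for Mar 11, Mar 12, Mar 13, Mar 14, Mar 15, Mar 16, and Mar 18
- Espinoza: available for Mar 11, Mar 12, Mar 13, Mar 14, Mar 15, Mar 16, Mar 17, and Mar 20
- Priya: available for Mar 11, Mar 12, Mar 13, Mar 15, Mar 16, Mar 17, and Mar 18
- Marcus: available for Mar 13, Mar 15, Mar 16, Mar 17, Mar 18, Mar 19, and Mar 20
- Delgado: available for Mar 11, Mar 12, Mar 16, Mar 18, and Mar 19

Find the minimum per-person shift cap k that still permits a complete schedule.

2

With 7 pharmacists and 14 worker-slots to fill, someone must work at least ⌈14/7⌉ = 2 shifts, so k ≥ 2.
k = 2 works: Mar 11→Espinoza+Priya, Mar 12→Haddad, Mar 13→Kowalski, Mar 14→Mbeki, Mar 15→Mbeki, Mar 16→Kowalski, Mar 17→Espinoza+Priya, Mar 18→Marcus+Delgado, Mar 19→Marcus+Delgado, Mar 20→Haddad.
Loads: Haddad 2, Mbeki 2, Kowalski 2, Espinoza 2, Priya 2, Marcus 2, Delgado 2 — all ≤ 2.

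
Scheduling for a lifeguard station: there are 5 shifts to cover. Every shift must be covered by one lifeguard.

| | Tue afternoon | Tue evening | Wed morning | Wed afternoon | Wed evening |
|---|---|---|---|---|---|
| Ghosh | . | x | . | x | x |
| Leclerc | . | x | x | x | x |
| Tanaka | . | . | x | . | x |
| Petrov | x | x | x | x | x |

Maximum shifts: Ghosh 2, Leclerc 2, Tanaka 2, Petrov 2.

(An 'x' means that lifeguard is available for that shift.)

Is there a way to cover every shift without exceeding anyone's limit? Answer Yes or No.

Tue afternoon can only be covered by Petrov, so that assignment is forced.
One valid schedule: Tue afternoon→Petrov, Tue evening→Ghosh, Wed morning→Leclerc, Wed afternoon→Ghosh, Wed evening→Leclerc.
Loads: Ghosh 2/2, Leclerc 2/2, Tanaka 0/2, Petrov 1/2 — all within limits.

Yes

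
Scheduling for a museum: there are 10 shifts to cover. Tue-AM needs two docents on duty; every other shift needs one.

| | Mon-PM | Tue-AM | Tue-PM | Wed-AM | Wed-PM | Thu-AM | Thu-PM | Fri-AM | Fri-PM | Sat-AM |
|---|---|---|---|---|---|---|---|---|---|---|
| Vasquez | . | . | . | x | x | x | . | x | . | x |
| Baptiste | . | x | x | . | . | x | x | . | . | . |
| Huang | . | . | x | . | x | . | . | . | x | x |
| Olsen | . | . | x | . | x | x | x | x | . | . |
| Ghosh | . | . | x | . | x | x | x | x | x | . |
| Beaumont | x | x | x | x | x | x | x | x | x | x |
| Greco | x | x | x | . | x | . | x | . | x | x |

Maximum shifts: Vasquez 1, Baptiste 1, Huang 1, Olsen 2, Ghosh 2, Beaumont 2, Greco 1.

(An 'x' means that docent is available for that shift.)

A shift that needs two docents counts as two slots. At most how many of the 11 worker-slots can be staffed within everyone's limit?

Total capacity across all docents is 1+1+1+2+2+2+1 = 10, and 11 slots are needed, so at most 10 can be filled.
An assignment achieving 10: Mon-PM→Beaumont, Tue-AM→Baptiste+Beaumont, Tue-PM→Ghosh, Wed-AM→Vasquez, Thu-AM→Olsen, Thu-PM→Ghosh, Fri-AM→Olsen, Fri-PM→Huang, Sat-AM→Greco.
Loads: Vasquez 1/1, Baptiste 1/1, Huang 1/1, Olsen 2/2, Ghosh 2/2, Beaumont 2/2, Greco 1/1.

10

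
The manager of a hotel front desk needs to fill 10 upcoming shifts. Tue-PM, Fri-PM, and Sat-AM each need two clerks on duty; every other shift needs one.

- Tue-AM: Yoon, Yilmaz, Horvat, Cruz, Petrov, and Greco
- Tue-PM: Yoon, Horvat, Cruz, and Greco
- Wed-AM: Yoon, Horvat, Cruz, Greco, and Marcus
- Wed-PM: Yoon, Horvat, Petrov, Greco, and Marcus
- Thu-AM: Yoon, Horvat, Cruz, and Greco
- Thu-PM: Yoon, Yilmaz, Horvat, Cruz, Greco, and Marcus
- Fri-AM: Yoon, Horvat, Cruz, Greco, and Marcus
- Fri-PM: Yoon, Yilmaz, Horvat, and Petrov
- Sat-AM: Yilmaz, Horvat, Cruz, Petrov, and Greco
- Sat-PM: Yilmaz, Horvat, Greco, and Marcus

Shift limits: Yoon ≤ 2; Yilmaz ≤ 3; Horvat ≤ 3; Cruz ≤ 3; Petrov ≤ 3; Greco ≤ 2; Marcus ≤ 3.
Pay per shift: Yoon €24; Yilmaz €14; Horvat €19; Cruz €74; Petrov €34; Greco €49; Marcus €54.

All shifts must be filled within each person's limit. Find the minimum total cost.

Picking the cheapest available clerk for each shift independently would cost €227, but that ignores the shift limits.
An optimal schedule: Tue-AM→Petrov, Tue-PM→Yoon+Greco, Wed-AM→Horvat, Wed-PM→Horvat, Thu-AM→Horvat, Thu-PM→Yilmaz, Fri-AM→Yoon, Fri-PM→Yilmaz+Petrov, Sat-AM→Petrov+Greco, Sat-PM→Yilmaz.
Total: 34 + 24 + 49 + 19 + 19 + 19 + 14 + 24 + 14 + 34 + 34 + 49 + 14 = €347.

€347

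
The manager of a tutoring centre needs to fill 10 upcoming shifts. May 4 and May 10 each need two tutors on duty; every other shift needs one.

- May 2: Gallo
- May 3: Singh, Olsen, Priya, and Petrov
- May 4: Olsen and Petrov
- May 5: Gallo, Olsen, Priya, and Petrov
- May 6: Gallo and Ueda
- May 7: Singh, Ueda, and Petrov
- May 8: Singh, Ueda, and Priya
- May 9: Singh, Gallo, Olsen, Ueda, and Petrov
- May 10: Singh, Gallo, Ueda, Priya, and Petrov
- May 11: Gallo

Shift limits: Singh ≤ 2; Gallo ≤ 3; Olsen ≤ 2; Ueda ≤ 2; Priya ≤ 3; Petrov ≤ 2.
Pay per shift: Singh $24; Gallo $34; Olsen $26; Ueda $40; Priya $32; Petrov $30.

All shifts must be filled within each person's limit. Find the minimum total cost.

$358

May 2 can only be covered by Gallo, so that assignment is forced.
May 4 can only be covered by Olsen and Petrov, so that assignment is forced.
May 11 can only be covered by Gallo, so that assignment is forced.
Picking the cheapest available tutor for each shift independently would cost $334, but that ignores the shift limits.
An optimal schedule: May 2→Gallo, May 3→Priya, May 4→Olsen+Petrov, May 5→Priya, May 6→Gallo, May 7→Singh, May 8→Singh, May 9→Olsen, May 10→Petrov+Priya, May 11→Gallo.
Total: 34 + 32 + 26 + 30 + 32 + 34 + 24 + 24 + 26 + 30 + 32 + 34 = $358.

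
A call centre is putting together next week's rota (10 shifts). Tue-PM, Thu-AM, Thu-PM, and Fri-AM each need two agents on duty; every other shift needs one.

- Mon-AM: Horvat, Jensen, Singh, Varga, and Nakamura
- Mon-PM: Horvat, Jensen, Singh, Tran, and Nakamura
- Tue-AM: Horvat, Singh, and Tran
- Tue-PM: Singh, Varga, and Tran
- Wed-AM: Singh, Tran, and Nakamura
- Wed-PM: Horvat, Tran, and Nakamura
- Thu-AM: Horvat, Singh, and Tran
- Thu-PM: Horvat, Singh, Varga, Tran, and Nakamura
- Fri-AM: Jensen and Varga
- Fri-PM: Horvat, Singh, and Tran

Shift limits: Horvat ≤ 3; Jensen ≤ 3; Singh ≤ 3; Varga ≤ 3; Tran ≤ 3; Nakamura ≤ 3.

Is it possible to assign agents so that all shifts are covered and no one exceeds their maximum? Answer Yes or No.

Fri-AM can only be covered by Jensen and Varga, so that assignment is forced.
One valid schedule: Mon-AM→Jensen, Mon-PM→Jensen, Tue-AM→Horvat, Tue-PM→Singh+Varga, Wed-AM→Singh, Wed-PM→Horvat, Thu-AM→Horvat+Singh, Thu-PM→Varga+Tran, Fri-AM→Jensen+Varga, Fri-PM→Tran.
Loads: Horvat 3/3, Jensen 3/3, Singh 3/3, Varga 3/3, Tran 2/3, Nakamura 0/3 — all within limits.

Yes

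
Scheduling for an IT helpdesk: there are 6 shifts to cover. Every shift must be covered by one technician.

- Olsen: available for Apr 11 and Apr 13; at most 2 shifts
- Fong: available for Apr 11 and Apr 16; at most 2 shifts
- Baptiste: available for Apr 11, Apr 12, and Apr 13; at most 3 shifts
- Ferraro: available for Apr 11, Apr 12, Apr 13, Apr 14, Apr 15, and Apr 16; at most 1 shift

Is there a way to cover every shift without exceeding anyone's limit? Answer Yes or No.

No

Total capacity is 8 and 6 slots are needed, so capacity alone doesn't rule it out.
Shifts {Apr 14, Apr 15} need 2 worker-slots in total, but the technicians available for any of those shifts (Ferraro) can supply at most 1 among them. So no valid schedule exists.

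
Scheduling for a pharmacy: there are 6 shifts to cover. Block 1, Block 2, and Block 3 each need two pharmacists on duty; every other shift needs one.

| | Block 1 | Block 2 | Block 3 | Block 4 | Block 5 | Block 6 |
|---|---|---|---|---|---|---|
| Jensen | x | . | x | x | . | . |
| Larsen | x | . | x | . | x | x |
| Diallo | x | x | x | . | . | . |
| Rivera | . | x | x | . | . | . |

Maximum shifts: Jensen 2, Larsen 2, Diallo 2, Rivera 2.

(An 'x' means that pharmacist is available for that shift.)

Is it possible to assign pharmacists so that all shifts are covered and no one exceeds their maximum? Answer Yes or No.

Total capacity is 2+2+2+2 = 8 but 9 worker-slots are needed — infeasible.

No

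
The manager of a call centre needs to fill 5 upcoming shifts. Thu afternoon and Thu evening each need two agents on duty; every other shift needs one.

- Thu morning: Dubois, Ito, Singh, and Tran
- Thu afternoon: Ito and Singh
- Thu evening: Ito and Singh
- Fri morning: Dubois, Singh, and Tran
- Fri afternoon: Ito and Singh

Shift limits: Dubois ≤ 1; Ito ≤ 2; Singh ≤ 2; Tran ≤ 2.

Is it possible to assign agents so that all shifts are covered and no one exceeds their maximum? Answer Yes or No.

Total capacity is 7 and 7 slots are needed, so capacity alone doesn't rule it out.
Shifts {Thu afternoon, Thu evening, Fri afternoon} need 5 worker-slots in total, but the agents available for any of those shifts (Ito and Singh) can supply at most 4 among them. So no valid schedule exists.

No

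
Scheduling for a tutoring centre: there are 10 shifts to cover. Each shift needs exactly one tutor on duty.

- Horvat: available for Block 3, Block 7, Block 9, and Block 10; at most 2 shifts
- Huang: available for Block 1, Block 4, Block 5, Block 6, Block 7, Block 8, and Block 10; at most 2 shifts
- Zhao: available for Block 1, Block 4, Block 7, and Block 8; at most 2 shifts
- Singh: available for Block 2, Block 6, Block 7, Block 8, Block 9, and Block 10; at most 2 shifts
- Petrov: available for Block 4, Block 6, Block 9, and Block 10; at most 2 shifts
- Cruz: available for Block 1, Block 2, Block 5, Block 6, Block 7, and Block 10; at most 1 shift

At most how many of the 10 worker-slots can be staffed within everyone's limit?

Total capacity across all tutors is 2+2+2+2+2+1 = 11, and 10 slots are needed, so at most 10 can be filled.
An assignment achieving 10: Block 1→Huang, Block 2→Singh, Block 3→Horvat, Block 4→Zhao, Block 5→Huang, Block 6→Singh, Block 7→Cruz, Block 8→Zhao, Block 9→Horvat, Block 10→Petrov.
Loads: Horvat 2/2, Huang 2/2, Zhao 2/2, Singh 2/2, Petrov 1/2, Cruz 1/1.

10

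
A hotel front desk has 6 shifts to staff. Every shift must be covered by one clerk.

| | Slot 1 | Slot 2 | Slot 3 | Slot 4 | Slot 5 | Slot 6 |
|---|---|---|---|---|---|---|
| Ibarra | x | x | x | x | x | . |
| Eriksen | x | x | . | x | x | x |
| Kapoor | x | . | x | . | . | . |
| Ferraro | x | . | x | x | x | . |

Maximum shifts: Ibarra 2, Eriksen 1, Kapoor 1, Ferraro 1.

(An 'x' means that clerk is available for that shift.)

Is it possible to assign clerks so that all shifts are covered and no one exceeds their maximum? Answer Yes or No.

Total capacity is 2+1+1+1 = 5 but 6 worker-slots are needed — infeasible.

No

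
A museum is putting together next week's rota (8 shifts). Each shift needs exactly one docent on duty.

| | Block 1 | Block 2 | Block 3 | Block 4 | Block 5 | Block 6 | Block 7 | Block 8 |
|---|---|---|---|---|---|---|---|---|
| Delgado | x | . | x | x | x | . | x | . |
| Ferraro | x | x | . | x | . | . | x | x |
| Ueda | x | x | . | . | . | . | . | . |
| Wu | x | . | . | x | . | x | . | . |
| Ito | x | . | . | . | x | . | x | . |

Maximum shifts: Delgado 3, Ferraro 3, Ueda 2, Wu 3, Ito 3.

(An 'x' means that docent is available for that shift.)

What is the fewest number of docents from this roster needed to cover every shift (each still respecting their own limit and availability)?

8 slots to fill and no one can take more than 3, so at least ⌈8/3⌉ = 3 docents are needed.
Delgado, Ferraro, and Wu alone can cover everything: Block 1→Ferraro, Block 2→Ferraro, Block 3→Delgado, Block 4→Wu, Block 5→Delgado, Block 6→Wu, Block 7→Delgado, Block 8→Ferraro.

3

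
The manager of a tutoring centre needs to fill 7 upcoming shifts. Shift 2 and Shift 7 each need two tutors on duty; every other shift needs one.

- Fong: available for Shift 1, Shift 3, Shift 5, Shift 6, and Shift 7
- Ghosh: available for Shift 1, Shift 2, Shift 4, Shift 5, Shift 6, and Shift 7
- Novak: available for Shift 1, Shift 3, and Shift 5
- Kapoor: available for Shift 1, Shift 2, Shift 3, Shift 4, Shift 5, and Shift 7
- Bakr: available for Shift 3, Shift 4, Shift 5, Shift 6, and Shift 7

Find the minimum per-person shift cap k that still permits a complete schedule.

With 5 tutors and 9 worker-slots to fill, someone must work at least ⌈9/5⌉ = 2 shifts, so k ≥ 2.
k = 2 works: Shift 1→Fong, Shift 2→Ghosh+Kapoor, Shift 3→Novak, Shift 4→Ghosh, Shift 5→Novak, Shift 6→Fong, Shift 7→Kapoor+Bakr.
Loads: Fong 2, Ghosh 2, Novak 2, Kapoor 2, Bakr 1 — all ≤ 2.

2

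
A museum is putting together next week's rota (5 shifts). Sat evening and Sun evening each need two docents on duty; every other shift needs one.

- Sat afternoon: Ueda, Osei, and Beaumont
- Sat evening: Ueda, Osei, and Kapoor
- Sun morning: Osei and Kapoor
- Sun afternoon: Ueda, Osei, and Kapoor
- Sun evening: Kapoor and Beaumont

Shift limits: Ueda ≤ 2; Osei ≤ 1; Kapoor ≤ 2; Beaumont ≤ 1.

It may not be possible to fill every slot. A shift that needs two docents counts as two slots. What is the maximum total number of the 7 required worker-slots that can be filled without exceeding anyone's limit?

Total capacity across all docents is 2+1+2+1 = 6, and 7 slots are needed, so at most 6 can be filled.
An assignment achieving 6: Sat afternoon→Ueda, Sat evening→Ueda+Kapoor, Sun morning→Osei, Sun evening→Kapoor+Beaumont.
Loads: Ueda 2/2, Osei 1/1, Kapoor 2/2, Beaumont 1/1.

6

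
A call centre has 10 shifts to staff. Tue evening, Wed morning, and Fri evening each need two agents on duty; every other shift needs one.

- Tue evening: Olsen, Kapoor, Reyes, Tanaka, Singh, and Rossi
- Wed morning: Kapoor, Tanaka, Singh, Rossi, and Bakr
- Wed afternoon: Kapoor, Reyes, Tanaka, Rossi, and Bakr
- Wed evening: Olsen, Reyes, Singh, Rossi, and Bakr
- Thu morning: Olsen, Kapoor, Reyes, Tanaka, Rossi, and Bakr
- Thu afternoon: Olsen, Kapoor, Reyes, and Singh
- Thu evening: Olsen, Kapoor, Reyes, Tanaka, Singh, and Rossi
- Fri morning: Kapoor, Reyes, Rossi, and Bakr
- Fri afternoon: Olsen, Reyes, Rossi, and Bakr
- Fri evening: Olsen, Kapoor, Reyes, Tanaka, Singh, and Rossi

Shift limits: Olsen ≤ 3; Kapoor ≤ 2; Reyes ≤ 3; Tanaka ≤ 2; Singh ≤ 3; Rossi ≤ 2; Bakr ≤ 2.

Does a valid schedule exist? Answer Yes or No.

One valid schedule: Tue evening→Reyes+Tanaka, Wed morning→Tanaka+Singh, Wed afternoon→Kapoor, Wed evening→Olsen, Thu morning→Reyes, Thu afternoon→Olsen, Thu evening→Reyes, Fri morning→Kapoor, Fri afternoon→Olsen, Fri evening→Singh+Rossi.
Loads: Olsen 3/3, Kapoor 2/2, Reyes 3/3, Tanaka 2/2, Singh 2/3, Rossi 1/2, Bakr 0/2 — all within limits.

Yes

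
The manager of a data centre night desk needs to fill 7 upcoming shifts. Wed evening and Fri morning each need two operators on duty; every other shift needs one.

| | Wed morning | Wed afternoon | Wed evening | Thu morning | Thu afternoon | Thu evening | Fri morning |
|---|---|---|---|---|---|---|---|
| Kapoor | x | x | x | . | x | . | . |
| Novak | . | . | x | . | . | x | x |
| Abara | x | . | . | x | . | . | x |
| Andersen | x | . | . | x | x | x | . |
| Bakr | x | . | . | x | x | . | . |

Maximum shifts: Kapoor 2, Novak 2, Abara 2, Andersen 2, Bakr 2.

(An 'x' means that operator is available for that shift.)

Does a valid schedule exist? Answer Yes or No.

Yes

Wed afternoon can only be covered by Kapoor, so that assignment is forced.
Wed evening can only be covered by Kapoor and Novak, so that assignment is forced.
Fri morning can only be covered by Novak and Abara, so that assignment is forced.
One valid schedule: Wed morning→Bakr, Wed afternoon→Kapoor, Wed evening→Kapoor+Novak, Thu morning→Abara, Thu afternoon→Andersen, Thu evening→Andersen, Fri morning→Novak+Abara.
Loads: Kapoor 2/2, Novak 2/2, Abara 2/2, Andersen 2/2, Bakr 1/2 — all within limits.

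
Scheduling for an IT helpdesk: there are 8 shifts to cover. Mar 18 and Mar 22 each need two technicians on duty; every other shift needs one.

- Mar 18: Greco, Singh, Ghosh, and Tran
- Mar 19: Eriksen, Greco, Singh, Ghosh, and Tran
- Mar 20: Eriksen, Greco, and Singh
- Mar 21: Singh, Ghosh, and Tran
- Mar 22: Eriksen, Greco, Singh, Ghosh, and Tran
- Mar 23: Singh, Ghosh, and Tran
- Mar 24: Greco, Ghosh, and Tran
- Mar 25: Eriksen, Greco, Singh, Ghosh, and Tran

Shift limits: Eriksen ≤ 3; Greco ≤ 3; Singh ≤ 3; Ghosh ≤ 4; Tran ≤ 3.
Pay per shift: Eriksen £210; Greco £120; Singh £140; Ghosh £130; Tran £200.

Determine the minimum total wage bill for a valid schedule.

£1300

Picking the cheapest available technician for each shift independently would cost £1240, but that ignores the shift limits.
An optimal schedule: Mar 18→Ghosh+Singh, Mar 19→Greco, Mar 20→Greco, Mar 21→Ghosh, Mar 22→Ghosh+Singh, Mar 23→Ghosh, Mar 24→Greco, Mar 25→Singh.
Total: 130 + 140 + 120 + 120 + 130 + 130 + 140 + 130 + 120 + 140 = £1300.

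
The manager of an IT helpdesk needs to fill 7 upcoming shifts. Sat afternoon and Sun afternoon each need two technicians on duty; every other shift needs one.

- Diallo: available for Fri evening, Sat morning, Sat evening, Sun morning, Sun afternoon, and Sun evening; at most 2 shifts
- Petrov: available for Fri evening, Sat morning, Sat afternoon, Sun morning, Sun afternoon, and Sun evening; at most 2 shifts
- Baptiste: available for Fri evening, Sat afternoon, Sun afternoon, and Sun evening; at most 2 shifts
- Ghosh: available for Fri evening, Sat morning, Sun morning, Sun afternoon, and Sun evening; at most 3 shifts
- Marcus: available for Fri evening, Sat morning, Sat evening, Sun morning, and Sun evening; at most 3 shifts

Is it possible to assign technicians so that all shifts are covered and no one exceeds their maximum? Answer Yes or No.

Sat afternoon can only be covered by Petrov and Baptiste, so that assignment is forced.
One valid schedule: Fri evening→Ghosh, Sat morning→Diallo, Sat afternoon→Petrov+Baptiste, Sat evening→Diallo, Sun morning→Petrov, Sun afternoon→Baptiste+Ghosh, Sun evening→Ghosh.
Loads: Diallo 2/2, Petrov 2/2, Baptiste 2/2, Ghosh 3/3, Marcus 0/3 — all within limits.

Yes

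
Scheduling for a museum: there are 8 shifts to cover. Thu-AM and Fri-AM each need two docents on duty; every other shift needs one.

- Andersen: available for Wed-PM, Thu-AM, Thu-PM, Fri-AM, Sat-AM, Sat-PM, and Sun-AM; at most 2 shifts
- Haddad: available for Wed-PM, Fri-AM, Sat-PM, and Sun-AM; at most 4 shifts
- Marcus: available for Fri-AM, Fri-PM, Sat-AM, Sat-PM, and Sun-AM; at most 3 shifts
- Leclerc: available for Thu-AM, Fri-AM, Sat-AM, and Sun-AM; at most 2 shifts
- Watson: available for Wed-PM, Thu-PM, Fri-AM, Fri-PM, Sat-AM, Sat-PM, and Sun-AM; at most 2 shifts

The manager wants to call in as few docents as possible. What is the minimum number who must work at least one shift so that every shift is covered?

4

10 slots to fill and no one can take more than 4, so at least ⌈10/4⌉ = 3 docents are needed.
Any 3 docents together have capacity at most 4+3+2 = 9 < 10 slots, so 3 can never suffice.
Andersen, Haddad, Marcus, and Leclerc alone can cover everything: Wed-PM→Haddad, Thu-AM→Andersen+Leclerc, Thu-PM→Andersen, Fri-AM→Haddad+Marcus, Fri-PM→Marcus, Sat-AM→Marcus, Sat-PM→Haddad, Sun-AM→Haddad.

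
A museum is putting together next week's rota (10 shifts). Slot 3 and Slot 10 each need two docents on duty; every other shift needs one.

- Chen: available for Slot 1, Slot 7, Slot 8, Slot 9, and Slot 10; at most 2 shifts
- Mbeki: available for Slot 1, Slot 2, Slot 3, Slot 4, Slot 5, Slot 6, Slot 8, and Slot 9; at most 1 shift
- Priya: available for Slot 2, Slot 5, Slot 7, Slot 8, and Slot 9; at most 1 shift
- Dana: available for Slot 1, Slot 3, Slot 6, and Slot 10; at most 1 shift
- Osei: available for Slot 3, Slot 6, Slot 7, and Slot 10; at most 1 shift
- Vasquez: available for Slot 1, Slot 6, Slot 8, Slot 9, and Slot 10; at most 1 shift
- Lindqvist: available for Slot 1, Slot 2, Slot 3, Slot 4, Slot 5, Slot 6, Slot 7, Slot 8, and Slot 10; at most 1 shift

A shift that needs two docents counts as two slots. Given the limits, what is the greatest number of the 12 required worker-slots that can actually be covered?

Total capacity across all docents is 2+1+1+1+1+1+1 = 8, and 12 slots are needed, so at most 8 can be filled.
An assignment achieving 8: Slot 1→Vasquez, Slot 2→Priya, Slot 3→Dana+Osei, Slot 4→Mbeki, Slot 5→Lindqvist, Slot 7→Chen, Slot 9→Chen.
Loads: Chen 2/2, Mbeki 1/1, Priya 1/1, Dana 1/1, Osei 1/1, Vasquez 1/1, Lindqvist 1/1.

8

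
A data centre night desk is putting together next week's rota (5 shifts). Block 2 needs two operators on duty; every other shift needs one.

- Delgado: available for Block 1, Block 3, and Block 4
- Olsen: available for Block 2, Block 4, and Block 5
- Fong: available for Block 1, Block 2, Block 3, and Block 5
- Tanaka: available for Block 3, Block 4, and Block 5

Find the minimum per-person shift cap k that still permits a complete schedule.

2

With 4 operators and 6 worker-slots to fill, someone must work at least ⌈6/4⌉ = 2 shifts, so k ≥ 2.
k = 2 works: Block 1→Delgado, Block 2→Olsen+Fong, Block 3→Delgado, Block 4→Olsen, Block 5→Fong.
Loads: Delgado 2, Olsen 2, Fong 2, Tanaka 0 — all ≤ 2.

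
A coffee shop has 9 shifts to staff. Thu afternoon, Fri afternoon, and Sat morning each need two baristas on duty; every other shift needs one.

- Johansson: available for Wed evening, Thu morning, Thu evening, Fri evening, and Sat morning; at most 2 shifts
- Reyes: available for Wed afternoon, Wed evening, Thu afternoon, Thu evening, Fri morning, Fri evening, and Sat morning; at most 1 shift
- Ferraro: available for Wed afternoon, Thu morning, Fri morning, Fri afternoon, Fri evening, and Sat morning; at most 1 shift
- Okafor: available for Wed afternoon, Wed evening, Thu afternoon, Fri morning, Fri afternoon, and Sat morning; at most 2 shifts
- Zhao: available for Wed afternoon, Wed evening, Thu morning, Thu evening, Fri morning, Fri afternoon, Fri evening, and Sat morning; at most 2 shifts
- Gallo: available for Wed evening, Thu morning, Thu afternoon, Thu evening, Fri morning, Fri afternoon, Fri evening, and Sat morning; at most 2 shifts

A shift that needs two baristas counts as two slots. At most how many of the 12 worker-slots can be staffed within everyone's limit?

10

Total capacity across all baristas is 2+1+1+2+2+2 = 10, and 12 slots are needed, so at most 10 can be filled.
An assignment achieving 10: Wed afternoon→Ferraro, Wed evening→Zhao, Thu morning→Johansson, Thu afternoon→Reyes+Okafor, Thu evening→Johansson, Fri morning→Gallo, Fri afternoon→Okafor+Zhao, Fri evening→Gallo.
Loads: Johansson 2/2, Reyes 1/1, Ferraro 1/1, Okafor 2/2, Zhao 2/2, Gallo 2/2.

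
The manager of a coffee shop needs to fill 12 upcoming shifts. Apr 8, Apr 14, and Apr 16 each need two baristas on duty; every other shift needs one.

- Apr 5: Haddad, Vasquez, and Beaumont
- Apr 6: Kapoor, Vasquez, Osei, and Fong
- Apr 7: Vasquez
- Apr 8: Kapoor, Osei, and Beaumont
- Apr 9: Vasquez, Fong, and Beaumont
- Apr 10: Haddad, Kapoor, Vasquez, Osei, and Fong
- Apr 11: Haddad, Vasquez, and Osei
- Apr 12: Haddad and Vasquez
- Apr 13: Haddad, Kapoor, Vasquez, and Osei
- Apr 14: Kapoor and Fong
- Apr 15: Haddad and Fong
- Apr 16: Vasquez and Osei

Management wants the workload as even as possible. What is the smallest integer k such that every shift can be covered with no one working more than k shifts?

3

With 6 baristas and 15 worker-slots to fill, someone must work at least ⌈15/6⌉ = 3 shifts, so k ≥ 3.
k = 3 works: Apr 5→Haddad, Apr 6→Fong, Apr 7→Vasquez, Apr 8→Kapoor+Osei, Apr 9→Vasquez, Apr 10→Fong, Apr 11→Osei, Apr 12→Haddad, Apr 13→Kapoor, Apr 14→Kapoor+Fong, Apr 15→Haddad, Apr 16→Vasquez+Osei.
Loads: Haddad 3, Kapoor 3, Vasquez 3, Osei 3, Fong 3, Beaumont 0 — all ≤ 3.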